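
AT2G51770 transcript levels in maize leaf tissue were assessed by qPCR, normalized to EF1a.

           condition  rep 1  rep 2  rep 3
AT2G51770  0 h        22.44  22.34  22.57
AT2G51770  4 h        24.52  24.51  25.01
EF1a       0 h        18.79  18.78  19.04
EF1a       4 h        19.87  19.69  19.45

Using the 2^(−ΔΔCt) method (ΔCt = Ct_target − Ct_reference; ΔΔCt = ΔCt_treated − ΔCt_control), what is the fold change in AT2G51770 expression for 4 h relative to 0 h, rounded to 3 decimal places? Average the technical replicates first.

Mean Ct: AT2G51770 0 h 22.450; AT2G51770 4 h 24.680; EF1a 0 h 18.870; EF1a 4 h 19.670
ΔCt(0 h) = 22.450 − 18.870 = 3.580
ΔCt(4 h) = 24.680 − 19.670 = 5.010
ΔΔCt = 5.010 − 3.580 = 1.430
Fold change = 2^(−1.430) = 0.3711

0.371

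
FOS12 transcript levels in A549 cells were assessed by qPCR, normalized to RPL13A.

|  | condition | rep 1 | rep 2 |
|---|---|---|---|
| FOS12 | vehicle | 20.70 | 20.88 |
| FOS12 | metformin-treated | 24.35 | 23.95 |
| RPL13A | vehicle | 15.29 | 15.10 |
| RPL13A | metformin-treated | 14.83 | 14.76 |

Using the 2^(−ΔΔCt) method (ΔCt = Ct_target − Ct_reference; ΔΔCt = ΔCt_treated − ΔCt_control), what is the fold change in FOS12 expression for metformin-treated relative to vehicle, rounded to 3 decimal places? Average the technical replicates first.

0.074

Mean Ct: FOS12 vehicle 20.790; FOS12 metformin-treated 24.150; RPL13A vehicle 15.195; RPL13A metformin-treated 14.795
ΔCt(vehicle) = 20.790 − 15.195 = 5.595
ΔCt(metformin-treated) = 24.150 − 14.795 = 9.355
ΔΔCt = 9.355 − 5.595 = 3.760
Fold change = 2^(−3.760) = 0.0738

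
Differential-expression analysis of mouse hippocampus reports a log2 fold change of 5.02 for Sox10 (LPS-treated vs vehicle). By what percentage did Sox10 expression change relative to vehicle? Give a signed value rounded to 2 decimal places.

Fold change = 2^(5.02) = 32.4467
Percent change = (FC − 1) × 100% = (32.4467 − 1) × 100 = 3144.67%

3144.67%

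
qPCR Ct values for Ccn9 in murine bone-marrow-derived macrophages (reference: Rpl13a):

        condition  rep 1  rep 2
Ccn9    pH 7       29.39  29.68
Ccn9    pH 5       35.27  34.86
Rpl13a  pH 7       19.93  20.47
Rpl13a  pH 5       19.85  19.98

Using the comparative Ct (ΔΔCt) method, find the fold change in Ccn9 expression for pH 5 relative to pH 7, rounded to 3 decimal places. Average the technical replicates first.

0.018

Mean Ct: Ccn9 pH 7 29.535; Ccn9 pH 5 35.065; Rpl13a pH 7 20.200; Rpl13a pH 5 19.915
ΔCt(pH 7) = 29.535 − 20.200 = 9.335
ΔCt(pH 5) = 35.065 − 19.915 = 15.150
ΔΔCt = 15.150 − 9.335 = 5.815
Fold change = 2^(−5.815) = 0.0178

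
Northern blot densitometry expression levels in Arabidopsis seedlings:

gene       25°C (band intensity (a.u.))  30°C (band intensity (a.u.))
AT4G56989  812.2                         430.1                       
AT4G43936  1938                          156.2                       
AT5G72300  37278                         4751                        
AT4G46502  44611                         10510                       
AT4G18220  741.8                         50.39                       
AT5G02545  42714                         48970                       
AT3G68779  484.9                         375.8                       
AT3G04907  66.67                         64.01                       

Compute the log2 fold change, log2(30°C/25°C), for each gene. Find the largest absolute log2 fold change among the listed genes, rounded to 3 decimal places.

log2(430.1/812.2) = -0.917  (AT4G56989)
log2(156.2/1938) = -3.633  (AT4G43936)
log2(4751/37278) = -2.972  (AT5G72300)
log2(10510/44611) = -2.086  (AT4G46502)
log2(50.39/741.8) = -3.880  (AT4G18220)
log2(48970/42714) = 0.197  (AT5G02545)
log2(375.8/484.9) = -0.368  (AT3G68779)
log2(64.01/66.67) = -0.059  (AT3G04907)
The largest magnitude belongs to AT4G18220.

3.880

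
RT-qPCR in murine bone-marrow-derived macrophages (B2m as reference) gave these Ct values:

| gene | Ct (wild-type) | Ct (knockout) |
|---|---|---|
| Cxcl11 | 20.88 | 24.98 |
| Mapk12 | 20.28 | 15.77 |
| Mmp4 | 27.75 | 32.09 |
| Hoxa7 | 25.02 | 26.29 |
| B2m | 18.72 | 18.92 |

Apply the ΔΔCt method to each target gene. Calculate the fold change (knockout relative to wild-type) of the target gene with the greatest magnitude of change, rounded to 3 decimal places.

Cxcl11: ΔΔCt = (24.98−18.92) − (20.88−18.72) = 6.06 − 2.16 = 3.90; fold change = 2^-3.90 = 0.067
Mapk12: ΔΔCt = (15.77−18.92) − (20.28−18.72) = -3.15 − 1.56 = -4.71; fold change = 2^4.71 = 26.173
Mmp4: ΔΔCt = (32.09−18.92) − (27.75−18.72) = 13.17 − 9.03 = 4.14; fold change = 2^-4.14 = 0.057
Hoxa7: ΔΔCt = (26.29−18.92) − (25.02−18.72) = 7.37 − 6.30 = 1.07; fold change = 2^-1.07 = 0.476
Mapk12 has the largest |ΔΔCt| = 4.71.

26.173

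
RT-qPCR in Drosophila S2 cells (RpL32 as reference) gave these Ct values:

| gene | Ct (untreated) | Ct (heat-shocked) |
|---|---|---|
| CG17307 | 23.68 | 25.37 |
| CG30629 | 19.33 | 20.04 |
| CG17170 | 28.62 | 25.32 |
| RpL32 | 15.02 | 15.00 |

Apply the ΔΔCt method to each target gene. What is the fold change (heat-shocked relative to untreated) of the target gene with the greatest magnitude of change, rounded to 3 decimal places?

9.714

CG17307: ΔΔCt = (25.37−15.00) − (23.68−15.02) = 10.37 − 8.66 = 1.71; fold change = 2^-1.71 = 0.306
CG30629: ΔΔCt = (20.04−15.00) − (19.33−15.02) = 5.04 − 4.31 = 0.73; fold change = 2^-0.73 = 0.603
CG17170: ΔΔCt = (25.32−15.00) − (28.62−15.02) = 10.32 − 13.60 = -3.28; fold change = 2^3.28 = 9.714
CG17170 has the largest |ΔΔCt| = 3.28.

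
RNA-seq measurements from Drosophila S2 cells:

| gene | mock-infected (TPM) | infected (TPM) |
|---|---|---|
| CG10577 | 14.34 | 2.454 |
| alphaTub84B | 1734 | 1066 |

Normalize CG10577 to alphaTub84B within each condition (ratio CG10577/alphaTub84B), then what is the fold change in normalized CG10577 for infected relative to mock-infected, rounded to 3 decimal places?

0.278

CG10577/alphaTub84B (mock-infected) = 14.34 / 1734 = 0.0082699
CG10577/alphaTub84B (infected) = 2.454 / 1066 = 0.0023021
Fold change = 0.0023021 / 0.0082699 = 0.2784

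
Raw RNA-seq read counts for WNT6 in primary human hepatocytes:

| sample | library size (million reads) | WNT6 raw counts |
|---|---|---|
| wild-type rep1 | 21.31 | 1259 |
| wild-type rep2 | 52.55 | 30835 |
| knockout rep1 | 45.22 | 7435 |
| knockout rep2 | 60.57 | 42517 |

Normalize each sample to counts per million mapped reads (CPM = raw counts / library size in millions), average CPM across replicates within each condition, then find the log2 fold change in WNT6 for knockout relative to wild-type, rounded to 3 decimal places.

0.424

CPM(wild-type rep1) = 1259 / 21.31 = 59.0802
CPM(wild-type rep2) = 30835 / 52.55 = 586.7745
CPM(knockout rep1) = 7435 / 45.22 = 164.4184
CPM(knockout rep2) = 42517 / 60.57 = 701.9482
mean CPM(wild-type) = 322.9274; mean CPM(knockout) = 433.1833
Fold change = 433.1833 / 322.9274 = 1.34143
log2(1.34143) = 0.4238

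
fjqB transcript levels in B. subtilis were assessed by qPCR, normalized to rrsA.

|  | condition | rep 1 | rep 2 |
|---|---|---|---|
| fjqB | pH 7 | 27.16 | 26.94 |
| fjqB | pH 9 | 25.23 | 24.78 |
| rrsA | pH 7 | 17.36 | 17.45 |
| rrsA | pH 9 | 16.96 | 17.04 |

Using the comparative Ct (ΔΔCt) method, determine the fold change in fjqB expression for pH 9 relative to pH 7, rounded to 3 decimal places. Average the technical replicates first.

3.117

Mean Ct: fjqB pH 7 27.050; fjqB pH 9 25.005; rrsA pH 7 17.405; rrsA pH 9 17.000
ΔCt(pH 7) = 27.050 − 17.405 = 9.645
ΔCt(pH 9) = 25.005 − 17.000 = 8.005
ΔΔCt = 8.005 − 9.645 = -1.640
Fold change = 2^(−(-1.640)) = 2^1.640 = 3.1167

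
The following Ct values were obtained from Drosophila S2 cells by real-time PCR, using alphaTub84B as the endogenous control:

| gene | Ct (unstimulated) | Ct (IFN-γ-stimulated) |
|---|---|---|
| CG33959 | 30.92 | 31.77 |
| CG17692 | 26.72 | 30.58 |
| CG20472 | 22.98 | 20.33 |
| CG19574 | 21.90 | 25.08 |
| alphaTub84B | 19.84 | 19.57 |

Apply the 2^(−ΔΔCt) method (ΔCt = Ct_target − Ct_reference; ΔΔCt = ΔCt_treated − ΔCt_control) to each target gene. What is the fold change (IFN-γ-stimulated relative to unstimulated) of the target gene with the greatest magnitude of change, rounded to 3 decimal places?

0.057

CG33959: ΔΔCt = (31.77−19.57) − (30.92−19.84) = 12.20 − 11.08 = 1.12; fold change = 2^-1.12 = 0.460
CG17692: ΔΔCt = (30.58−19.57) − (26.72−19.84) = 11.01 − 6.88 = 4.13; fold change = 2^-4.13 = 0.057
CG20472: ΔΔCt = (20.33−19.57) − (22.98−19.84) = 0.76 − 3.14 = -2.38; fold change = 2^2.38 = 5.205
CG19574: ΔΔCt = (25.08−19.57) − (21.90−19.84) = 5.51 − 2.06 = 3.45; fold change = 2^-3.45 = 0.092
CG17692 has the largest |ΔΔCt| = 4.13.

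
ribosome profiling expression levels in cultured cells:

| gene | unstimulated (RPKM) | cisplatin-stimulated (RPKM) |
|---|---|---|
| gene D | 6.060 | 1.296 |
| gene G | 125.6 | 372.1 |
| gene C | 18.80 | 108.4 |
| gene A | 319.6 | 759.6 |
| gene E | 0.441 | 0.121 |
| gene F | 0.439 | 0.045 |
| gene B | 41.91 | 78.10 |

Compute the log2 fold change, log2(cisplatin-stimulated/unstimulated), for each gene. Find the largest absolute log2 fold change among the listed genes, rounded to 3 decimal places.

log2(1.296/6.060) = -2.225  (gene D)
log2(372.1/125.6) = 1.567  (gene G)
log2(108.4/18.80) = 2.528  (gene C)
log2(759.6/319.6) = 1.249  (gene A)
log2(0.121/0.441) = -1.866  (gene E)
log2(0.045/0.439) = -3.286  (gene F)
log2(78.10/41.91) = 0.898  (gene B)
The largest magnitude belongs to gene F.

3.286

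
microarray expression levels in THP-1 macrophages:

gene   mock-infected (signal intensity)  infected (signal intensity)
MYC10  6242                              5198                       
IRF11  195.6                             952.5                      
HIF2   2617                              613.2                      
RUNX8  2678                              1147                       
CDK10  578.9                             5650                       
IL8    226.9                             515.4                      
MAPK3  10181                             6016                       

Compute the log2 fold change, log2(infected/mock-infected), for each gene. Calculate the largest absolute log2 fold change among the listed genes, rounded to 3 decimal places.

log2(5198/6242) = -0.264  (MYC10)
log2(952.5/195.6) = 2.284  (IRF11)
log2(613.2/2617) = -2.093  (HIF2)
log2(1147/2678) = -1.223  (RUNX8)
log2(5650/578.9) = 3.287  (CDK10)
log2(515.4/226.9) = 1.184  (IL8)
log2(6016/10181) = -0.759  (MAPK3)
The largest magnitude belongs to CDK10.

3.287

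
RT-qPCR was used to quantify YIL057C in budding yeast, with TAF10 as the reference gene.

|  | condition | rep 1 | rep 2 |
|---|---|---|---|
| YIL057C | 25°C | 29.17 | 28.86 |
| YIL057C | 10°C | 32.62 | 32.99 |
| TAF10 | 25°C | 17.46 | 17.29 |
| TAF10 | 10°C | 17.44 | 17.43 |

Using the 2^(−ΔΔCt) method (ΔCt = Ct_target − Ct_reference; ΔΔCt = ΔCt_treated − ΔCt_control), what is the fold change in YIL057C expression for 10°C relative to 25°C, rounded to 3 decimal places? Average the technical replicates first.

Mean Ct: YIL057C 25°C 29.015; YIL057C 10°C 32.805; TAF10 25°C 17.375; TAF10 10°C 17.435
ΔCt(25°C) = 29.015 − 17.375 = 11.640
ΔCt(10°C) = 32.805 − 17.435 = 15.370
ΔΔCt = 15.370 − 11.640 = 3.730
Fold change = 2^(−3.730) = 0.0754

0.075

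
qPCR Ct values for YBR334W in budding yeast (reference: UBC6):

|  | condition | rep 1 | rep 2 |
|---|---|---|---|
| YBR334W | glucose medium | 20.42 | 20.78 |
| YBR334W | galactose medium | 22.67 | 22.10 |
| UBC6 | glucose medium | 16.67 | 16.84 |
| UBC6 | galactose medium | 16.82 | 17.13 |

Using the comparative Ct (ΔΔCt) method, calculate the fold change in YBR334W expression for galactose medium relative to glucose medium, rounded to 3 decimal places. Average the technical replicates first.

0.338

Mean Ct: YBR334W glucose medium 20.600; YBR334W galactose medium 22.385; UBC6 glucose medium 16.755; UBC6 galactose medium 16.975
ΔCt(glucose medium) = 20.600 − 16.755 = 3.845
ΔCt(galactose medium) = 22.385 − 16.975 = 5.410
ΔΔCt = 5.410 − 3.845 = 1.565
Fold change = 2^(−1.565) = 0.3380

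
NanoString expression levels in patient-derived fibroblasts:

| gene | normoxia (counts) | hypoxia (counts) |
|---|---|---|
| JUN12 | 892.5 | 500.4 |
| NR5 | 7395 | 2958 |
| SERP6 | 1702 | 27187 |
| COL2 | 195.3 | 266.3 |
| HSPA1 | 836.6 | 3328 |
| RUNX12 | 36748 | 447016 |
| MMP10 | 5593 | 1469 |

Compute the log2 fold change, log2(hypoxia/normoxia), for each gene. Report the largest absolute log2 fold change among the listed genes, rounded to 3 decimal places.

log2(500.4/892.5) = -0.835  (JUN12)
log2(2958/7395) = -1.322  (NR5)
log2(27187/1702) = 3.998  (SERP6)
log2(266.3/195.3) = 0.447  (COL2)
log2(3328/836.6) = 1.992  (HSPA1)
log2(447016/36748) = 3.605  (RUNX12)
log2(1469/5593) = -1.929  (MMP10)
The largest magnitude belongs to SERP6.

3.998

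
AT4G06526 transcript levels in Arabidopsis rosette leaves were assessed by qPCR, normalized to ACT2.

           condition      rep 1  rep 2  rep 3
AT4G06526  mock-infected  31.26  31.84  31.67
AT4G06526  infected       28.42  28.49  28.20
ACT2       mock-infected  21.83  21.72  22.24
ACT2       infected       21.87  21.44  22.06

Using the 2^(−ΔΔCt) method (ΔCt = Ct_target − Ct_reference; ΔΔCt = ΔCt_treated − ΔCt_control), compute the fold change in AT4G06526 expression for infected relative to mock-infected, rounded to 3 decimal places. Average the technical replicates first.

8.456

Mean Ct: AT4G06526 mock-infected 31.590; AT4G06526 infected 28.370; ACT2 mock-infected 21.930; ACT2 infected 21.790
ΔCt(mock-infected) = 31.590 − 21.930 = 9.660
ΔCt(infected) = 28.370 − 21.790 = 6.580
ΔΔCt = 6.580 − 9.660 = -3.080
Fold change = 2^(−(-3.080)) = 2^3.080 = 8.4561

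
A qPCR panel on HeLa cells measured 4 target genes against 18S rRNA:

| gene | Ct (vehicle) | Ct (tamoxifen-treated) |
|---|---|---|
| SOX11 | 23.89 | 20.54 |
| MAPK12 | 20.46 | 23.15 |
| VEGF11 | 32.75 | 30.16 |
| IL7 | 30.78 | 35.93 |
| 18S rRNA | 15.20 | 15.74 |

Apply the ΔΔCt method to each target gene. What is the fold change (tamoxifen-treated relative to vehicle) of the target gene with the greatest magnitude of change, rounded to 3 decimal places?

0.041

SOX11: ΔΔCt = (20.54−15.74) − (23.89−15.20) = 4.80 − 8.69 = -3.89; fold change = 2^3.89 = 14.825
MAPK12: ΔΔCt = (23.15−15.74) − (20.46−15.20) = 7.41 − 5.26 = 2.15; fold change = 2^-2.15 = 0.225
VEGF11: ΔΔCt = (30.16−15.74) − (32.75−15.20) = 14.42 − 17.55 = -3.13; fold change = 2^3.13 = 8.754
IL7: ΔΔCt = (35.93−15.74) − (30.78−15.20) = 20.19 − 15.58 = 4.61; fold change = 2^-4.61 = 0.041
IL7 has the largest |ΔΔCt| = 4.61.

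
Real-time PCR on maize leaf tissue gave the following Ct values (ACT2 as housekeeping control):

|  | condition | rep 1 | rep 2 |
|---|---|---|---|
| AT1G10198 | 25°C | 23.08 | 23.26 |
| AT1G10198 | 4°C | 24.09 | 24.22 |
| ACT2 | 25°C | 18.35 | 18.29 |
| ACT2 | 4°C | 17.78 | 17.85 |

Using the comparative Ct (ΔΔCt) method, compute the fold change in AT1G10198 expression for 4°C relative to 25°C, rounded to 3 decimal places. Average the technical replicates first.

Mean Ct: AT1G10198 25°C 23.170; AT1G10198 4°C 24.155; ACT2 25°C 18.320; ACT2 4°C 17.815
ΔCt(25°C) = 23.170 − 18.320 = 4.850
ΔCt(4°C) = 24.155 − 17.815 = 6.340
ΔΔCt = 6.340 − 4.850 = 1.490
Fold change = 2^(−1.490) = 0.3560

0.356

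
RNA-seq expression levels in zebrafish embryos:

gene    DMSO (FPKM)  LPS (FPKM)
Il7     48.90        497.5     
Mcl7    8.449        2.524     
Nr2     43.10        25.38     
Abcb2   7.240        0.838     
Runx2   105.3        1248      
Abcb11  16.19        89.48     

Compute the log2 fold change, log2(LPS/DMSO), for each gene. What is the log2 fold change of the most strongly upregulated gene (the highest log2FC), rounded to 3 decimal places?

3.567

log2(497.5/48.90) = 3.347  (Il7)
log2(2.524/8.449) = -1.743  (Mcl7)
log2(25.38/43.10) = -0.764  (Nr2)
log2(0.838/7.240) = -3.111  (Abcb2)
log2(1248/105.3) = 3.567  (Runx2)
log2(89.48/16.19) = 2.466  (Abcb11)
Runx2 is most strongly upregulated.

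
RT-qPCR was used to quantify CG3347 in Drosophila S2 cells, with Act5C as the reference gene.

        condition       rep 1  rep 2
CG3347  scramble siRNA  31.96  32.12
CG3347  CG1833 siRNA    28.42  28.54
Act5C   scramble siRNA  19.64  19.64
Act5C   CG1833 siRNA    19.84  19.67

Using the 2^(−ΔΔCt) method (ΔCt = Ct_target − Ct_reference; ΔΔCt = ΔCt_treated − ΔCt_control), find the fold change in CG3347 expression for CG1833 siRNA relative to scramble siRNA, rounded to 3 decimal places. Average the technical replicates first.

12.773

Mean Ct: CG3347 scramble siRNA 32.040; CG3347 CG1833 siRNA 28.480; Act5C scramble siRNA 19.640; Act5C CG1833 siRNA 19.755
ΔCt(scramble siRNA) = 32.040 − 19.640 = 12.400
ΔCt(CG1833 siRNA) = 28.480 − 19.755 = 8.725
ΔΔCt = 8.725 − 12.400 = -3.675
Fold change = 2^(−(-3.675)) = 2^3.675 = 12.7728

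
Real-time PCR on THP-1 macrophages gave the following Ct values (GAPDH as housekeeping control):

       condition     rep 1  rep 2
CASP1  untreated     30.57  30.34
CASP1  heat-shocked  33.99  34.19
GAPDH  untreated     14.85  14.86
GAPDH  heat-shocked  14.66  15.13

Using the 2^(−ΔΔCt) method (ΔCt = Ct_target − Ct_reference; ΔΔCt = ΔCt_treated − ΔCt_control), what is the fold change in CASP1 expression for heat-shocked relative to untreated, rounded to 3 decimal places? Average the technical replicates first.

Mean Ct: CASP1 untreated 30.455; CASP1 heat-shocked 34.090; GAPDH untreated 14.855; GAPDH heat-shocked 14.895
ΔCt(untreated) = 30.455 − 14.855 = 15.600
ΔCt(heat-shocked) = 34.090 − 14.895 = 19.195
ΔΔCt = 19.195 − 15.600 = 3.595
Fold change = 2^(−3.595) = 0.0828

0.083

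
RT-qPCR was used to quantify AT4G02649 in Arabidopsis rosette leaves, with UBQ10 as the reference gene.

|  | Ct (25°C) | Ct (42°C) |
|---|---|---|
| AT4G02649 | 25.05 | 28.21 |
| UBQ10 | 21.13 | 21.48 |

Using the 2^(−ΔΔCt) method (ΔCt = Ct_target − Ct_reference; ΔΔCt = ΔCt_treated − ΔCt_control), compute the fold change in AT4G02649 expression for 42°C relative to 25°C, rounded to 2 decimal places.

0.14

ΔCt(25°C) = 25.050 − 21.130 = 3.920
ΔCt(42°C) = 28.210 − 21.480 = 6.730
ΔΔCt = 6.730 − 3.920 = 2.810
Fold change = 2^(−2.810) = 0.143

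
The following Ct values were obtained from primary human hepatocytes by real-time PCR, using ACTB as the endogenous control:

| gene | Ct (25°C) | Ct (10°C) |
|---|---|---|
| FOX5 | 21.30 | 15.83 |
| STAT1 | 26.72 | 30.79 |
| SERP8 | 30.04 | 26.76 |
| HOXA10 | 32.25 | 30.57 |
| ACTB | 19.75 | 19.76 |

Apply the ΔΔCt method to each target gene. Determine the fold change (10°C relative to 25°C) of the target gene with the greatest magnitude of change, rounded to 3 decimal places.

FOX5: ΔΔCt = (15.83−19.76) − (21.30−19.75) = -3.93 − 1.55 = -5.48; fold change = 2^5.48 = 44.632
STAT1: ΔΔCt = (30.79−19.76) − (26.72−19.75) = 11.03 − 6.97 = 4.06; fold change = 2^-4.06 = 0.060
SERP8: ΔΔCt = (26.76−19.76) − (30.04−19.75) = 7.00 − 10.29 = -3.29; fold change = 2^3.29 = 9.781
HOXA10: ΔΔCt = (30.57−19.76) − (32.25−19.75) = 10.81 − 12.50 = -1.69; fold change = 2^1.69 = 3.227
FOX5 has the largest |ΔΔCt| = 5.48.

44.632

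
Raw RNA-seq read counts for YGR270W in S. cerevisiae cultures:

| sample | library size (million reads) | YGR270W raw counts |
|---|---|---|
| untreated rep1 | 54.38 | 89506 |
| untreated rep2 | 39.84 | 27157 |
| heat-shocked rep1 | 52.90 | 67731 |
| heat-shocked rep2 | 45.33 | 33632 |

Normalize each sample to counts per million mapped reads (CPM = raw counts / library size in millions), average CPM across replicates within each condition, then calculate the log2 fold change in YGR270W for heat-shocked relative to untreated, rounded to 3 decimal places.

CPM(untreated rep1) = 89506 / 54.38 = 1645.9360
CPM(untreated rep2) = 27157 / 39.84 = 681.6516
CPM(heat-shocked rep1) = 67731 / 52.90 = 1280.3592
CPM(heat-shocked rep2) = 33632 / 45.33 = 741.9369
mean CPM(untreated) = 1163.7938; mean CPM(heat-shocked) = 1011.1480
Fold change = 1011.1480 / 1163.7938 = 0.86884
log2(0.86884) = -0.2028

-0.203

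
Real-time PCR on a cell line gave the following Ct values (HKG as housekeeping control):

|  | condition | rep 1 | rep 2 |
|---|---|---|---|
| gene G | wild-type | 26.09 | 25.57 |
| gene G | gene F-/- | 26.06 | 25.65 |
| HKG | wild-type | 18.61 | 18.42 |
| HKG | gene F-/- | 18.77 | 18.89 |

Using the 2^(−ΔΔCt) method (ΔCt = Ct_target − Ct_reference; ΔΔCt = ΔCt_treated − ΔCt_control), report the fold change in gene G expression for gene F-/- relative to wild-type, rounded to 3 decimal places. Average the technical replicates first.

Mean Ct: gene G wild-type 25.830; gene G gene F-/- 25.855; HKG wild-type 18.515; HKG gene F-/- 18.830
ΔCt(wild-type) = 25.830 − 18.515 = 7.315
ΔCt(gene F-/-) = 25.855 − 18.830 = 7.025
ΔΔCt = 7.025 − 7.315 = -0.290
Fold change = 2^(−(-0.290)) = 2^0.290 = 1.2226

1.223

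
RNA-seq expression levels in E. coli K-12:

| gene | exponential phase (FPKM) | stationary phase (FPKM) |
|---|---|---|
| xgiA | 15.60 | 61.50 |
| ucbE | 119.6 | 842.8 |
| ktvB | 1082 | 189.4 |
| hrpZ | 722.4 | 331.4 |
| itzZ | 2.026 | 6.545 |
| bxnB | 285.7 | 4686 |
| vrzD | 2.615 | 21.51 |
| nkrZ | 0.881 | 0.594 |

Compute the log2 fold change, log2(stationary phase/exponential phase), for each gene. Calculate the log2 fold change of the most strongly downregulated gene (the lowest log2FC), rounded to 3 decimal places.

-2.514

log2(61.50/15.60) = 1.979  (xgiA)
log2(842.8/119.6) = 2.817  (ucbE)
log2(189.4/1082) = -2.514  (ktvB)
log2(331.4/722.4) = -1.124  (hrpZ)
log2(6.545/2.026) = 1.692  (itzZ)
log2(4686/285.7) = 4.036  (bxnB)
log2(21.51/2.615) = 3.040  (vrzD)
log2(0.594/0.881) = -0.569  (nkrZ)
ktvB is most strongly downregulated.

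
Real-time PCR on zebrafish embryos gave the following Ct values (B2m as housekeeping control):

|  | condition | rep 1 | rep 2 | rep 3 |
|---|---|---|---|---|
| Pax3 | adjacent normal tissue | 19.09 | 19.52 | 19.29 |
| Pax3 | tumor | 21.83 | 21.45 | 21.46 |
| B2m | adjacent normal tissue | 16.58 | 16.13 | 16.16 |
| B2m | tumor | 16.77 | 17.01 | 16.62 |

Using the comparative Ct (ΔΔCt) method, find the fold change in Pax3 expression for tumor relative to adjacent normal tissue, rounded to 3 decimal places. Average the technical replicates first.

Mean Ct: Pax3 adjacent normal tissue 19.300; Pax3 tumor 21.580; B2m adjacent normal tissue 16.290; B2m tumor 16.800
ΔCt(adjacent normal tissue) = 19.300 − 16.290 = 3.010
ΔCt(tumor) = 21.580 − 16.800 = 4.780
ΔΔCt = 4.780 − 3.010 = 1.770
Fold change = 2^(−1.770) = 0.2932

0.293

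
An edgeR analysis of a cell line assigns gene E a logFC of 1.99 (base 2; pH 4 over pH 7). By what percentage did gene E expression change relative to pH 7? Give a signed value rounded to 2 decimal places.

297.24%

Fold change = 2^(1.99) = 3.9724
Percent change = (FC − 1) × 100% = (3.9724 − 1) × 100 = 297.24%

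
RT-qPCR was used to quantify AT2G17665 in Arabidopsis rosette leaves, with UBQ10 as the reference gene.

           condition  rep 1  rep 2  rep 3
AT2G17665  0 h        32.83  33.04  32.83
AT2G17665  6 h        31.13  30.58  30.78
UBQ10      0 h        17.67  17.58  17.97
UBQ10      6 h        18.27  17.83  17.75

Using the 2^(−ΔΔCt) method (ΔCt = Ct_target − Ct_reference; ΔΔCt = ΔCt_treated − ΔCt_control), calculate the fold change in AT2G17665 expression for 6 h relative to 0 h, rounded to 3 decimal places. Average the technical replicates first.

Mean Ct: AT2G17665 0 h 32.900; AT2G17665 6 h 30.830; UBQ10 0 h 17.740; UBQ10 6 h 17.950
ΔCt(0 h) = 32.900 − 17.740 = 15.160
ΔCt(6 h) = 30.830 − 17.950 = 12.880
ΔΔCt = 12.880 − 15.160 = -2.280
Fold change = 2^(−(-2.280)) = 2^2.280 = 4.8568

4.857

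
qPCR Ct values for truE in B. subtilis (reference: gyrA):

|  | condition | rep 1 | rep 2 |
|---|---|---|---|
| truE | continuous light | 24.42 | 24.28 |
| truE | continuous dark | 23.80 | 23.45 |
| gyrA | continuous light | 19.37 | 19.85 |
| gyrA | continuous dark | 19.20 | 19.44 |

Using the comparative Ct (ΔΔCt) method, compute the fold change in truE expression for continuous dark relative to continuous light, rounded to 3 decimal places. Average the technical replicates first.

1.352

Mean Ct: truE continuous light 24.350; truE continuous dark 23.625; gyrA continuous light 19.610; gyrA continuous dark 19.320
ΔCt(continuous light) = 24.350 − 19.610 = 4.740
ΔCt(continuous dark) = 23.625 − 19.320 = 4.305
ΔΔCt = 4.305 − 4.740 = -0.435
Fold change = 2^(−(-0.435)) = 2^0.435 = 1.3519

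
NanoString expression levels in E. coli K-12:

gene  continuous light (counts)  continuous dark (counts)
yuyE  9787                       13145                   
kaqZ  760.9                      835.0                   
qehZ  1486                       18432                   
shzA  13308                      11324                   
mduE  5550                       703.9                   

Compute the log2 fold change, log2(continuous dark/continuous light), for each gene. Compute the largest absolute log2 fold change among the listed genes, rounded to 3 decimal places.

log2(13145/9787) = 0.426  (yuyE)
log2(835.0/760.9) = 0.134  (kaqZ)
log2(18432/1486) = 3.633  (qehZ)
log2(11324/13308) = -0.233  (shzA)
log2(703.9/5550) = -2.979  (mduE)
The largest magnitude belongs to qehZ.

3.633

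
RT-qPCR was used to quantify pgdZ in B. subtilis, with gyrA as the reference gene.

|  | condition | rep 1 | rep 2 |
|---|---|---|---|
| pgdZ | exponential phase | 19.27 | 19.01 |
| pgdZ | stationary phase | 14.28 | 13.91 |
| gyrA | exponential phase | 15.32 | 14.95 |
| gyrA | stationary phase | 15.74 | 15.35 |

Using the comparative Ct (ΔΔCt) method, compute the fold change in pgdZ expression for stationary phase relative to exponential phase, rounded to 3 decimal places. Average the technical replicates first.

Mean Ct: pgdZ exponential phase 19.140; pgdZ stationary phase 14.095; gyrA exponential phase 15.135; gyrA stationary phase 15.545
ΔCt(exponential phase) = 19.140 − 15.135 = 4.005
ΔCt(stationary phase) = 14.095 − 15.545 = -1.450
ΔΔCt = -1.450 − 4.005 = -5.455
Fold change = 2^(−(-5.455)) = 2^5.455 = 43.8650

43.865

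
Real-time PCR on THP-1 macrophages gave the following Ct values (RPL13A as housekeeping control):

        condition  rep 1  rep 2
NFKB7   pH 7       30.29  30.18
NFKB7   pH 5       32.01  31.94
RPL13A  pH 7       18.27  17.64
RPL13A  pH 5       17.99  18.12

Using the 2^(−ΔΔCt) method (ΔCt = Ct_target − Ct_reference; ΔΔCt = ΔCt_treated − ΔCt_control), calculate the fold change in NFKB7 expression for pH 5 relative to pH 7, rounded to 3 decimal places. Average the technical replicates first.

Mean Ct: NFKB7 pH 7 30.235; NFKB7 pH 5 31.975; RPL13A pH 7 17.955; RPL13A pH 5 18.055
ΔCt(pH 7) = 30.235 − 17.955 = 12.280
ΔCt(pH 5) = 31.975 − 18.055 = 13.920
ΔΔCt = 13.920 − 12.280 = 1.640
Fold change = 2^(−1.640) = 0.3209

0.321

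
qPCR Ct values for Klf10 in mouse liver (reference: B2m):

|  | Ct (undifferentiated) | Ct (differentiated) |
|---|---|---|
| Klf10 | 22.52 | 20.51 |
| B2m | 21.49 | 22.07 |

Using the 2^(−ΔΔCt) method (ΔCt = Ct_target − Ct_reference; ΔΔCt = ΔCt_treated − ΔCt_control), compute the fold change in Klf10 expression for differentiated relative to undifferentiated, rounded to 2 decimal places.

ΔCt(undifferentiated) = 22.520 − 21.490 = 1.030
ΔCt(differentiated) = 20.510 − 22.070 = -1.560
ΔΔCt = -1.560 − 1.030 = -2.590
Fold change = 2^(−(-2.590)) = 2^2.590 = 6.021

6.02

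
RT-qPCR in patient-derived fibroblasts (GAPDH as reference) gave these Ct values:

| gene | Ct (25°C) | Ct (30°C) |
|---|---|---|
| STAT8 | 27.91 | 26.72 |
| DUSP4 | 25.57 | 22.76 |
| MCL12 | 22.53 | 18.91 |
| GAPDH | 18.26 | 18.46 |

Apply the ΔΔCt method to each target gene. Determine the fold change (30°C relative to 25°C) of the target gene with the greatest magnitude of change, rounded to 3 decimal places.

14.123

STAT8: ΔΔCt = (26.72−18.46) − (27.91−18.26) = 8.26 − 9.65 = -1.39; fold change = 2^1.39 = 2.621
DUSP4: ΔΔCt = (22.76−18.46) − (25.57−18.26) = 4.30 − 7.31 = -3.01; fold change = 2^3.01 = 8.056
MCL12: ΔΔCt = (18.91−18.46) − (22.53−18.26) = 0.45 − 4.27 = -3.82; fold change = 2^3.82 = 14.123
MCL12 has the largest |ΔΔCt| = 3.82.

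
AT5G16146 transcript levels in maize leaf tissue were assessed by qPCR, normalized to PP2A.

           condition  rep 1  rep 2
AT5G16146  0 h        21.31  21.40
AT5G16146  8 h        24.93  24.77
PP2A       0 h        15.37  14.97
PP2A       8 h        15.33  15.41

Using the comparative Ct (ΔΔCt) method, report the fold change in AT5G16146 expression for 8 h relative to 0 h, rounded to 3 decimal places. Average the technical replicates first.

Mean Ct: AT5G16146 0 h 21.355; AT5G16146 8 h 24.850; PP2A 0 h 15.170; PP2A 8 h 15.370
ΔCt(0 h) = 21.355 − 15.170 = 6.185
ΔCt(8 h) = 24.850 − 15.370 = 9.480
ΔΔCt = 9.480 − 6.185 = 3.295
Fold change = 2^(−3.295) = 0.1019

0.102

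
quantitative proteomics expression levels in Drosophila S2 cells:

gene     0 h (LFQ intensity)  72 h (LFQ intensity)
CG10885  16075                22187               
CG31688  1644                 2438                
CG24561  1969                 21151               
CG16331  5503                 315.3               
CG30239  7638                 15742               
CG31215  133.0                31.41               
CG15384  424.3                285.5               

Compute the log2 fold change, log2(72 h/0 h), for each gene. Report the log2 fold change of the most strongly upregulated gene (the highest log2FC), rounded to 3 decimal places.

3.425

log2(22187/16075) = 0.465  (CG10885)
log2(2438/1644) = 0.568  (CG31688)
log2(21151/1969) = 3.425  (CG24561)
log2(315.3/5503) = -4.125  (CG16331)
log2(15742/7638) = 1.043  (CG30239)
log2(31.41/133.0) = -2.082  (CG31215)
log2(285.5/424.3) = -0.572  (CG15384)
CG24561 is most strongly upregulated.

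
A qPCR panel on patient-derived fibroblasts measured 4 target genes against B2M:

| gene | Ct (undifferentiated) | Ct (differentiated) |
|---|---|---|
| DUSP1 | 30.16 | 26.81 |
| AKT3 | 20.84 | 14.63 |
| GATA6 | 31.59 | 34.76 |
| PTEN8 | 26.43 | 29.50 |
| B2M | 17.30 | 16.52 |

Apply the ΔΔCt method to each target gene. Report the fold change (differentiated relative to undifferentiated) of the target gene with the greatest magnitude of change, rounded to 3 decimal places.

43.111

DUSP1: ΔΔCt = (26.81−16.52) − (30.16−17.30) = 10.29 − 12.86 = -2.57; fold change = 2^2.57 = 5.938
AKT3: ΔΔCt = (14.63−16.52) − (20.84−17.30) = -1.89 − 3.54 = -5.43; fold change = 2^5.43 = 43.111
GATA6: ΔΔCt = (34.76−16.52) − (31.59−17.30) = 18.24 − 14.29 = 3.95; fold change = 2^-3.95 = 0.065
PTEN8: ΔΔCt = (29.50−16.52) − (26.43−17.30) = 12.98 − 9.13 = 3.85; fold change = 2^-3.85 = 0.069
AKT3 has the largest |ΔΔCt| = 5.43.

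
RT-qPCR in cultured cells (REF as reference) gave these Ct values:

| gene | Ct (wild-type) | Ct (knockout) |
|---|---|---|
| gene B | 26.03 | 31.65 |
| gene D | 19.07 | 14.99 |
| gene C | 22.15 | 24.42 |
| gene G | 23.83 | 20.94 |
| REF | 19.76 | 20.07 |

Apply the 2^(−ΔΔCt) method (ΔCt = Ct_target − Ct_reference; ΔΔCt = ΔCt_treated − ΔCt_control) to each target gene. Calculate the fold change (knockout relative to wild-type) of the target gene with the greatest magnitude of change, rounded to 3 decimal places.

gene B: ΔΔCt = (31.65−20.07) − (26.03−19.76) = 11.58 − 6.27 = 5.31; fold change = 2^-5.31 = 0.025
gene D: ΔΔCt = (14.99−20.07) − (19.07−19.76) = -5.08 − (-0.69) = -4.39; fold change = 2^4.39 = 20.966
gene C: ΔΔCt = (24.42−20.07) − (22.15−19.76) = 4.35 − 2.39 = 1.96; fold change = 2^-1.96 = 0.257
gene G: ΔΔCt = (20.94−20.07) − (23.83−19.76) = 0.87 − 4.07 = -3.20; fold change = 2^3.20 = 9.190
gene B has the largest |ΔΔCt| = 5.31.

0.025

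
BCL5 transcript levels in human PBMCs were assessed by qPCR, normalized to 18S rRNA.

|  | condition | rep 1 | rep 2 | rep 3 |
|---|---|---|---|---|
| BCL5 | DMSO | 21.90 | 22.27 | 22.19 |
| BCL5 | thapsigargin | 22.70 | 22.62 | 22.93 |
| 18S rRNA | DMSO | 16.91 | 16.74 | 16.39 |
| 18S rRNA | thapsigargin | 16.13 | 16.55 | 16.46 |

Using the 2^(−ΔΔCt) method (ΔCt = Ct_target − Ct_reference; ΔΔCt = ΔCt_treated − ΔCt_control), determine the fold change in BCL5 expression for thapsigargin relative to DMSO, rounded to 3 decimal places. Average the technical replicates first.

0.525

Mean Ct: BCL5 DMSO 22.120; BCL5 thapsigargin 22.750; 18S rRNA DMSO 16.680; 18S rRNA thapsigargin 16.380
ΔCt(DMSO) = 22.120 − 16.680 = 5.440
ΔCt(thapsigargin) = 22.750 − 16.380 = 6.370
ΔΔCt = 6.370 − 5.440 = 0.930
Fold change = 2^(−0.930) = 0.5249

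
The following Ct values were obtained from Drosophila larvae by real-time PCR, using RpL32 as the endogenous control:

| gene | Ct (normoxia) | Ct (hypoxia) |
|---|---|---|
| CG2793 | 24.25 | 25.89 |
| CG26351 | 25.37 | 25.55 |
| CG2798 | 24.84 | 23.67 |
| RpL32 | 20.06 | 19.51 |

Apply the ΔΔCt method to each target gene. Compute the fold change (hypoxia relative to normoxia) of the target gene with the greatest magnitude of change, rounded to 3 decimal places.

CG2793: ΔΔCt = (25.89−19.51) − (24.25−20.06) = 6.38 − 4.19 = 2.19; fold change = 2^-2.19 = 0.219
CG26351: ΔΔCt = (25.55−19.51) − (25.37−20.06) = 6.04 − 5.31 = 0.73; fold change = 2^-0.73 = 0.603
CG2798: ΔΔCt = (23.67−19.51) − (24.84−20.06) = 4.16 − 4.78 = -0.62; fold change = 2^0.62 = 1.537
CG2793 has the largest |ΔΔCt| = 2.19.

0.219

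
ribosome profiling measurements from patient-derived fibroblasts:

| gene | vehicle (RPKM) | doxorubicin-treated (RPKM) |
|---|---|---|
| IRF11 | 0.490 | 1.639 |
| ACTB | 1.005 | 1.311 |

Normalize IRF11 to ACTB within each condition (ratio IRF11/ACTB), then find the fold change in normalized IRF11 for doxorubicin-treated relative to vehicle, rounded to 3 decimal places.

IRF11/ACTB (vehicle) = 0.490 / 1.005 = 0.48756
IRF11/ACTB (doxorubicin-treated) = 1.639 / 1.311 = 1.2502
Fold change = 1.2502 / 0.48756 = 2.5642

2.564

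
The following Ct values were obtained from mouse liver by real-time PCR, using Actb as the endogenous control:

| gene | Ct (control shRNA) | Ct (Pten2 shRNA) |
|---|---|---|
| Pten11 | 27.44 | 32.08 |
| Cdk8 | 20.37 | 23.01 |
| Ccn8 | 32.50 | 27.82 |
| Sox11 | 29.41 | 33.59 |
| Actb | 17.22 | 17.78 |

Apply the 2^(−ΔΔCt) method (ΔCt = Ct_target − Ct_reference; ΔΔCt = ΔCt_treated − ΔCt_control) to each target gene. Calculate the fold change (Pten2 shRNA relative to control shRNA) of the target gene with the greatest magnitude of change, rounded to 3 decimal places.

37.792

Pten11: ΔΔCt = (32.08−17.78) − (27.44−17.22) = 14.30 − 10.22 = 4.08; fold change = 2^-4.08 = 0.059
Cdk8: ΔΔCt = (23.01−17.78) − (20.37−17.22) = 5.23 − 3.15 = 2.08; fold change = 2^-2.08 = 0.237
Ccn8: ΔΔCt = (27.82−17.78) − (32.50−17.22) = 10.04 − 15.28 = -5.24; fold change = 2^5.24 = 37.792
Sox11: ΔΔCt = (33.59−17.78) − (29.41−17.22) = 15.81 − 12.19 = 3.62; fold change = 2^-3.62 = 0.081
Ccn8 has the largest |ΔΔCt| = 5.24.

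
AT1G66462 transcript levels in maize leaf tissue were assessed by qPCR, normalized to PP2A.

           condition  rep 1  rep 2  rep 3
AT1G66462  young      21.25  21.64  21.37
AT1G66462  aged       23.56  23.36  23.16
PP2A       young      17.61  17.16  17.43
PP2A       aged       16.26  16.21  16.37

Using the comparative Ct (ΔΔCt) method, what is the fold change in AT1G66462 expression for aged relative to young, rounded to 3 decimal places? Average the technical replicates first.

0.120

Mean Ct: AT1G66462 young 21.420; AT1G66462 aged 23.360; PP2A young 17.400; PP2A aged 16.280
ΔCt(young) = 21.420 − 17.400 = 4.020
ΔCt(aged) = 23.360 − 16.280 = 7.080
ΔΔCt = 7.080 − 4.020 = 3.060
Fold change = 2^(−3.060) = 0.1199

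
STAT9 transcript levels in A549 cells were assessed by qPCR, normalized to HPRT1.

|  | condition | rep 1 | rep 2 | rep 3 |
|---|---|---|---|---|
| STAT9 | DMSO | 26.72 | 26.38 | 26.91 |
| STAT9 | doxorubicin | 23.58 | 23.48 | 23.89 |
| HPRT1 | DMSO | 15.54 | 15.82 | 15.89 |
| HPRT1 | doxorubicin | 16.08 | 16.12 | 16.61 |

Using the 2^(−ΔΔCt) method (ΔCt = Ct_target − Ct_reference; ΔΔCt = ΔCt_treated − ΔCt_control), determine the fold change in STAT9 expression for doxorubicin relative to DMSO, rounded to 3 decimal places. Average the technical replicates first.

11.632

Mean Ct: STAT9 DMSO 26.670; STAT9 doxorubicin 23.650; HPRT1 DMSO 15.750; HPRT1 doxorubicin 16.270
ΔCt(DMSO) = 26.670 − 15.750 = 10.920
ΔCt(doxorubicin) = 23.650 − 16.270 = 7.380
ΔΔCt = 7.380 − 10.920 = -3.540
Fold change = 2^(−(-3.540)) = 2^3.540 = 11.6318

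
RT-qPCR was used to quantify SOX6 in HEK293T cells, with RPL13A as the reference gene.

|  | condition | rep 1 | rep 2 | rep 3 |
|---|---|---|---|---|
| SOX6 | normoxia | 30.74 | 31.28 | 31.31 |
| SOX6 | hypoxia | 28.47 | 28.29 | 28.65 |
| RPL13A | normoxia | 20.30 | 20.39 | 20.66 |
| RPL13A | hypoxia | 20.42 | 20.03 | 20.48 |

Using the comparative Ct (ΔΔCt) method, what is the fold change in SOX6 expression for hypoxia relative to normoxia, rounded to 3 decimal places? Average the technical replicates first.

Mean Ct: SOX6 normoxia 31.110; SOX6 hypoxia 28.470; RPL13A normoxia 20.450; RPL13A hypoxia 20.310
ΔCt(normoxia) = 31.110 − 20.450 = 10.660
ΔCt(hypoxia) = 28.470 − 20.310 = 8.160
ΔΔCt = 8.160 − 10.660 = -2.500
Fold change = 2^(−(-2.500)) = 2^2.500 = 5.6569

5.657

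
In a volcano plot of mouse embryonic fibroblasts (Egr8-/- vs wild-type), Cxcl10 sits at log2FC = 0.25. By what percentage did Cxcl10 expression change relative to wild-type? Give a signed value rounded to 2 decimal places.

18.92%

Fold change = 2^(0.25) = 1.1892
Percent change = (FC − 1) × 100% = (1.1892 − 1) × 100 = 18.92%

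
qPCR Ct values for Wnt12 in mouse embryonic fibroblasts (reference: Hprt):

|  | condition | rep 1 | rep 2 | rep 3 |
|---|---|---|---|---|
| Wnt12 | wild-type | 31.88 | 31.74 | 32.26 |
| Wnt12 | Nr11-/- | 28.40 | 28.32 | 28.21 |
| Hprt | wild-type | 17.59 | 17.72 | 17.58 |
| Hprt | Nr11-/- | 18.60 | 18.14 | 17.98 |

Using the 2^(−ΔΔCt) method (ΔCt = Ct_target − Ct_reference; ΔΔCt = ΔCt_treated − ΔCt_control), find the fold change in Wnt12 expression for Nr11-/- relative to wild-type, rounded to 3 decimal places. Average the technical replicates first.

19.160

Mean Ct: Wnt12 wild-type 31.960; Wnt12 Nr11-/- 28.310; Hprt wild-type 17.630; Hprt Nr11-/- 18.240
ΔCt(wild-type) = 31.960 − 17.630 = 14.330
ΔCt(Nr11-/-) = 28.310 − 18.240 = 10.070
ΔΔCt = 10.070 − 14.330 = -4.260
Fold change = 2^(−(-4.260)) = 2^4.260 = 19.1597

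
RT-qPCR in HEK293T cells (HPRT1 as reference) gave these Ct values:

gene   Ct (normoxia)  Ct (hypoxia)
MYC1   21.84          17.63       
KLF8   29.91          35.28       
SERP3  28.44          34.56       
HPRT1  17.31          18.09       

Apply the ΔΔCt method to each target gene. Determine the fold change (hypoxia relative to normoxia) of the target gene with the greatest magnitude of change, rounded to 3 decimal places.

0.025

MYC1: ΔΔCt = (17.63−18.09) − (21.84−17.31) = -0.46 − 4.53 = -4.99; fold change = 2^4.99 = 31.779
KLF8: ΔΔCt = (35.28−18.09) − (29.91−17.31) = 17.19 − 12.60 = 4.59; fold change = 2^-4.59 = 0.042
SERP3: ΔΔCt = (34.56−18.09) − (28.44−17.31) = 16.47 − 11.13 = 5.34; fold change = 2^-5.34 = 0.025
SERP3 has the largest |ΔΔCt| = 5.34.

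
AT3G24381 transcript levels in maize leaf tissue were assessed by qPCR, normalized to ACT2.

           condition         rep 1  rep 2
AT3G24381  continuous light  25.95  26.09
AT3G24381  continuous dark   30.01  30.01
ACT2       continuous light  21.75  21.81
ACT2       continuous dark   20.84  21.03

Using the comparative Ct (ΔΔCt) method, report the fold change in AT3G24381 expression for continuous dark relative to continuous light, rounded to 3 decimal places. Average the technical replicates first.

0.035

Mean Ct: AT3G24381 continuous light 26.020; AT3G24381 continuous dark 30.010; ACT2 continuous light 21.780; ACT2 continuous dark 20.935
ΔCt(continuous light) = 26.020 − 21.780 = 4.240
ΔCt(continuous dark) = 30.010 − 20.935 = 9.075
ΔΔCt = 9.075 − 4.240 = 4.835
Fold change = 2^(−4.835) = 0.0350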